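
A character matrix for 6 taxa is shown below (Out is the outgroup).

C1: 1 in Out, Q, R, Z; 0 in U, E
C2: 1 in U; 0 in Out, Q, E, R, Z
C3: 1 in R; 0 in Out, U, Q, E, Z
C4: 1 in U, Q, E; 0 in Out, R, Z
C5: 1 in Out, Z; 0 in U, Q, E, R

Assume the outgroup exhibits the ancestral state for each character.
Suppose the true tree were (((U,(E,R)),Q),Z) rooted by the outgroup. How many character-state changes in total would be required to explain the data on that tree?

Map each character onto (((U,(E,R)),Q),Z) (rooted by Out) and count the minimum state changes it requires (Fitch parsimony):
C1: 2; C2: 1; C3: 1; C4: 2; C5: 1.
Total tree length = 7.

7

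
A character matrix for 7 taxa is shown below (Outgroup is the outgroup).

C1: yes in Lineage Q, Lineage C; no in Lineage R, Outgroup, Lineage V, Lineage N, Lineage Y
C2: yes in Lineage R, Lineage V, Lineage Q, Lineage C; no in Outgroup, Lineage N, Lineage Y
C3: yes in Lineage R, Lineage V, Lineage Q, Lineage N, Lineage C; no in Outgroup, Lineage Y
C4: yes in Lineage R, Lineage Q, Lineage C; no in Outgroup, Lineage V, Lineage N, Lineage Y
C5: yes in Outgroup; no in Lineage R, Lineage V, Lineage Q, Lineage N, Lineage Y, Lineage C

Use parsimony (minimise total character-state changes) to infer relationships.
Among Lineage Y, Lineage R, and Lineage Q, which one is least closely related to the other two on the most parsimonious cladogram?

Lineage Y

Character polarity is set by the outgroup: the derived state is whichever differs from the outgroup's state, so for C5 the derived state is 'no', and for the remaining characters it is 'yes'.
C1 (derived state 'yes') is shared by Lineage C and Lineage Q — a synapomorphy uniting that clade.
C2 (derived state 'yes') is shared by Lineage C, Lineage Q, Lineage R, and Lineage V — a synapomorphy uniting that clade.
C3: derived state 'yes' in Lineage C, Lineage N, Lineage Q, Lineage R, and Lineage V only — synapomorphy for {Lineage C, Lineage N, Lineage Q, Lineage R, Lineage V}.
C4 (derived state 'yes') is shared by Lineage C, Lineage Q, and Lineage R — a synapomorphy uniting that clade.
C5 (derived state 'no') is shared by all ingroup taxa — unites the whole ingroup.
Most parsimonious ingroup topology: (Lineage Y,((Lineage V,((Lineage C,Lineage Q),Lineage R)),Lineage N)).
Lineage Q and Lineage R share a more recent common ancestor with each other than either does with Lineage Y, so Lineage Y is the least closely related of the three.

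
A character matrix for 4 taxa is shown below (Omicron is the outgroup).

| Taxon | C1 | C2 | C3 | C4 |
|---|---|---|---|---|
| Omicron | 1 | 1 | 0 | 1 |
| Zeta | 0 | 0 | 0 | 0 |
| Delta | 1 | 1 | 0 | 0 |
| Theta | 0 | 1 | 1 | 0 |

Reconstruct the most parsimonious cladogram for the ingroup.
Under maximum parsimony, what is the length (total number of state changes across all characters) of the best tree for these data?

4

Character polarity is set by the outgroup: the derived state is whichever differs from the outgroup's state, so for C1, C2, C4 the derived state is '0', and for the remaining characters it is '1'.
Only Theta and Zeta show the derived state '0' for C1, supporting them as a clade.
C2 (derived state '0') is unique to Zeta (autapomorphy; uninformative for grouping).
C3: derived state '1' in Theta only — an autapomorphy, so it tells us nothing about relationships among taxa.
All ingroup taxa share the derived state '0' for C4; it defines the ingroup but does not resolve relationships within it.
Most parsimonious ingroup topology: ((Zeta,Theta),Delta).
Changes per character on this tree: C1: 1; C2: 1; C3: 1; C4: 1.
Total = 4.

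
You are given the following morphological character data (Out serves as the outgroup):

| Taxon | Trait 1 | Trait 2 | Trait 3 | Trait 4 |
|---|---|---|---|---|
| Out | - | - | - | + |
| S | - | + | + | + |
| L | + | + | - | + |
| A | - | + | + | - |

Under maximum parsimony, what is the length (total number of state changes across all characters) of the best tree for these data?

4

Character polarity is set by the outgroup: the derived state is whichever differs from the outgroup's state, so for Trait 4 the derived state is '-', and for the remaining characters it is '+'.
Trait 1 (derived state '+') is unique to L (autapomorphy; uninformative for grouping).
All ingroup taxa share the derived state '+' for Trait 2; it defines the ingroup but does not resolve relationships within it.
Trait 3: derived state '+' in A and S only — synapomorphy for {A, S}.
Trait 4 (derived state '-') is unique to A (autapomorphy; uninformative for grouping).
Most parsimonious ingroup topology: ((S,A),L).
Changes per character on this tree: Trait 1: 1; Trait 2: 1; Trait 3: 1; Trait 4: 1.
Total = 4.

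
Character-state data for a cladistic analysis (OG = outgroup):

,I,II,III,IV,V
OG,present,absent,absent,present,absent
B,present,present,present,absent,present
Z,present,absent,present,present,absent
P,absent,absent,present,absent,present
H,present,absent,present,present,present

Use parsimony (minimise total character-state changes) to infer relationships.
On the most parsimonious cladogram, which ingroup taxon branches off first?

Character polarity is set by the outgroup: the derived state is whichever differs from the outgroup's state, so for I, IV the derived state is 'absent', and for the remaining characters it is 'present'.
I (derived state 'absent') is unique to P (autapomorphy; uninformative for grouping).
II: derived state 'present' in B only — an autapomorphy, so it tells us nothing about relationships among taxa.
III (derived state 'present') is shared by all ingroup taxa — unites the whole ingroup.
IV: derived state 'absent' in B and P only — synapomorphy for {B, P}.
Only B, H, and P show the derived state 'present' for V, supporting them as a clade.
Most parsimonious ingroup topology: (((B,P),H),Z).
Z is sister to the clade containing all other ingroup taxa, so it is the earliest-diverging (most basal) ingroup lineage.

Z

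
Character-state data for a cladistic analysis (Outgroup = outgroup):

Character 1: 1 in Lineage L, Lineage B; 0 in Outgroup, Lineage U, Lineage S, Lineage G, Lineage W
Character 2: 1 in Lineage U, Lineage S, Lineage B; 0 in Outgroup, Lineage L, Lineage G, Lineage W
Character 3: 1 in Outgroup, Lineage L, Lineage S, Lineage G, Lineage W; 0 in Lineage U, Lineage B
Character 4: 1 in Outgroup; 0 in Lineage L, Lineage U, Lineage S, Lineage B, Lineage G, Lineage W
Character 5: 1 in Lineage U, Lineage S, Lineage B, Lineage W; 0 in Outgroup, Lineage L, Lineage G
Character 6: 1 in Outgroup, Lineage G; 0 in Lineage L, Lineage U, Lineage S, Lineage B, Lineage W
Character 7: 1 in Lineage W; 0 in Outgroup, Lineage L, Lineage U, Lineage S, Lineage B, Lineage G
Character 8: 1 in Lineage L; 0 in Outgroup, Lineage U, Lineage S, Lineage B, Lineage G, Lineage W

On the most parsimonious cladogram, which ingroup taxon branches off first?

Character polarity is set by the outgroup: the derived state is whichever differs from the outgroup's state, so for Character 3, Character 4, Character 6 the derived state is '0', and for the remaining characters it is '1'.
Character 1 (state '1') occurs in Lineage B and Lineage L but conflicts with the nesting implied by the other characters — most parsimoniously interpreted as homoplasy.
Only Lineage B, Lineage S, and Lineage U show the derived state '1' for Character 2, supporting them as a clade.
Character 3 (derived state '0') is shared by Lineage B and Lineage U — a synapomorphy uniting that clade.
All ingroup taxa share the derived state '0' for Character 4; it defines the ingroup but does not resolve relationships within it.
Only Lineage B, Lineage S, Lineage U, and Lineage W show the derived state '1' for Character 5, supporting them as a clade.
Character 6 (derived state '0') is shared by Lineage B, Lineage L, Lineage S, Lineage U, and Lineage W — a synapomorphy uniting that clade.
Character 7 (derived state '1') is unique to Lineage W (autapomorphy; uninformative for grouping).
Character 8: derived state '1' in Lineage L only — an autapomorphy, so it tells us nothing about relationships among taxa.
Most parsimonious ingroup topology: ((Lineage L,(((Lineage U,Lineage B),Lineage S),Lineage W)),Lineage G).
Lineage G is sister to the clade containing all other ingroup taxa, so it is the earliest-diverging (most basal) ingroup lineage.

Lineage G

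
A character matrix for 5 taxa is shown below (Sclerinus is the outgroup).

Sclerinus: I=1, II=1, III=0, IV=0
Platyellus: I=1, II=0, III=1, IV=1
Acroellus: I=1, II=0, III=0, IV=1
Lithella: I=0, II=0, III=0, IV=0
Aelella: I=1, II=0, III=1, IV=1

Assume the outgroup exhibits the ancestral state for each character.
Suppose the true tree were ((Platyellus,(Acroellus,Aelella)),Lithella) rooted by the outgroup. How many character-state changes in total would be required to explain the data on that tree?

5

Map each character onto ((Platyellus,(Acroellus,Aelella)),Lithella) (rooted by Sclerinus) and count the minimum state changes it requires (Fitch parsimony):
I: 1; II: 1; III: 2; IV: 1.
Total tree length = 5.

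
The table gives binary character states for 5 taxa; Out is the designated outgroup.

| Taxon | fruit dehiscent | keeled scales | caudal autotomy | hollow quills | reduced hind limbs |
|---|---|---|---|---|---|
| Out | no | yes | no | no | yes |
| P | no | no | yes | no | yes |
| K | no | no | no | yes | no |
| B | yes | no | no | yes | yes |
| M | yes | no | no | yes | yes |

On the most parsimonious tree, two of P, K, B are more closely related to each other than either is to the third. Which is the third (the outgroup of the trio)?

Character polarity is set by the outgroup: the derived state is whichever differs from the outgroup's state, so for keeled scales, reduced hind limbs the derived state is 'no', and for the remaining characters it is 'yes'.
Only B and M show the derived state 'yes' for fruit dehiscent, supporting them as a clade.
keeled scales (derived state 'no') is shared by all ingroup taxa — unites the whole ingroup.
caudal autotomy (derived state 'yes') is unique to P (autapomorphy; uninformative for grouping).
hollow quills (derived state 'yes') is shared by B, K, and M — a synapomorphy uniting that clade.
reduced hind limbs (derived state 'no') is unique to K (autapomorphy; uninformative for grouping).
Most parsimonious ingroup topology: (P,(K,(B,M))).
K and B share a more recent common ancestor with each other than either does with P, so P is the least closely related of the three.

P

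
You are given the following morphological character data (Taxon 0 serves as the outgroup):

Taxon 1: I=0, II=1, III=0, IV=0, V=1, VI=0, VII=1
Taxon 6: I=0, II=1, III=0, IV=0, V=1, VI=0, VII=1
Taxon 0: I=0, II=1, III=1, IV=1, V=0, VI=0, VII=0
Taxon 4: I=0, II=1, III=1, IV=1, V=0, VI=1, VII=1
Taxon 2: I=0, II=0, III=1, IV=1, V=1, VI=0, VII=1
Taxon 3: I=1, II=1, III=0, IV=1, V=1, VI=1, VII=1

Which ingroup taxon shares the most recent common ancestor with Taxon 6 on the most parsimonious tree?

Taxon 1

Character polarity is set by the outgroup: the derived state is whichever differs from the outgroup's state, so for II, III, IV the derived state is '0', and for the remaining characters it is '1'.
I (derived state '1') is unique to Taxon 3 (autapomorphy; uninformative for grouping).
II (derived state '0') is unique to Taxon 2 (autapomorphy; uninformative for grouping).
III (derived state '0') is shared by Taxon 1, Taxon 3, and Taxon 6 — a synapomorphy uniting that clade.
IV: derived state '0' in Taxon 1 and Taxon 6 only — synapomorphy for {Taxon 1, Taxon 6}.
V: derived state '1' in Taxon 1, Taxon 2, Taxon 3, and Taxon 6 only — synapomorphy for {Taxon 1, Taxon 2, Taxon 3, Taxon 6}.
VI (state '1') occurs in Taxon 3 and Taxon 4 but conflicts with the nesting implied by the other characters — most parsimoniously interpreted as homoplasy.
VII (derived state '1') is shared by all ingroup taxa — unites the whole ingroup.
Most parsimonious ingroup topology: (Taxon 4,(((Taxon 1,Taxon 6),Taxon 3),Taxon 2)).
Taxon 6 and Taxon 1 form a cherry on this tree, so they are sister taxa.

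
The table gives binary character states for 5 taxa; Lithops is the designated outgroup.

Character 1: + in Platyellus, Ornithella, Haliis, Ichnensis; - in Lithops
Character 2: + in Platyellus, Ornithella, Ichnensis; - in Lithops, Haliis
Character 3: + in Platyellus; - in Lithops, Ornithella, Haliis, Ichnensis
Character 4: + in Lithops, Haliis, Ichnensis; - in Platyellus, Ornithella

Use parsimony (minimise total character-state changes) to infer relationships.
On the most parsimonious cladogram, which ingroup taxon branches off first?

Character polarity is set by the outgroup: the derived state is whichever differs from the outgroup's state, so for Character 4 the derived state is '-', and for the remaining characters it is '+'.
All ingroup taxa share the derived state '+' for Character 1; it defines the ingroup but does not resolve relationships within it.
Only Ichnensis, Ornithella, and Platyellus show the derived state '+' for Character 2, supporting them as a clade.
Character 3 (derived state '+') is unique to Platyellus (autapomorphy; uninformative for grouping).
Character 4: derived state '-' in Ornithella and Platyellus only — synapomorphy for {Ornithella, Platyellus}.
Most parsimonious ingroup topology: (((Platyellus,Ornithella),Ichnensis),Haliis).
Haliis is sister to the clade containing all other ingroup taxa, so it is the earliest-diverging (most basal) ingroup lineage.

Haliis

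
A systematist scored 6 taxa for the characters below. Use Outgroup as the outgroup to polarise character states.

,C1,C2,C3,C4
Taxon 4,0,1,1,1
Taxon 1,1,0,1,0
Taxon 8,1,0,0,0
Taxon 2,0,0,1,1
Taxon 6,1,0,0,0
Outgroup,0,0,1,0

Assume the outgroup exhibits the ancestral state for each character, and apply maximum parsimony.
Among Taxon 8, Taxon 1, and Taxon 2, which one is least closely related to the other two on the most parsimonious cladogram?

Taxon 2

Character polarity is set by the outgroup: the derived state is whichever differs from the outgroup's state, so for C3 the derived state is '0', and for the remaining characters it is '1'.
C1 (derived state '1') is shared by Taxon 1, Taxon 6, and Taxon 8 — a synapomorphy uniting that clade.
C2 (derived state '1') is unique to Taxon 4 (autapomorphy; uninformative for grouping).
C3 (derived state '0') is shared by Taxon 6 and Taxon 8 — a synapomorphy uniting that clade.
C4 (derived state '1') is shared by Taxon 2 and Taxon 4 — a synapomorphy uniting that clade.
Most parsimonious ingroup topology: ((Taxon 2,Taxon 4),(Taxon 1,(Taxon 8,Taxon 6))).
Taxon 8 and Taxon 1 share a more recent common ancestor with each other than either does with Taxon 2, so Taxon 2 is the least closely related of the three.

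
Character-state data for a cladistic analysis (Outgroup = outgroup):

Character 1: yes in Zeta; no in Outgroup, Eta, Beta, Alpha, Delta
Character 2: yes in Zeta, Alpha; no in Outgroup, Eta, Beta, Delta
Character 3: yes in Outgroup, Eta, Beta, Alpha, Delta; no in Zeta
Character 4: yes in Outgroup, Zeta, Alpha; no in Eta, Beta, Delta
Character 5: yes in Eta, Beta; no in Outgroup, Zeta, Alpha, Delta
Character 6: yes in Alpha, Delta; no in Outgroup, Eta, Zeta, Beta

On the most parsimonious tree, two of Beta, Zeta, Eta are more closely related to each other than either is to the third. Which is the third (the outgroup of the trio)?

Zeta

Character polarity is set by the outgroup: the derived state is whichever differs from the outgroup's state, so for Character 3, Character 4 the derived state is 'no', and for the remaining characters it is 'yes'.
Character 1: derived state 'yes' in Zeta only — an autapomorphy, so it tells us nothing about relationships among taxa.
Character 2: derived state 'yes' in Alpha and Zeta only — synapomorphy for {Alpha, Zeta}.
Character 3 (derived state 'no') is unique to Zeta (autapomorphy; uninformative for grouping).
Character 4 (derived state 'no') is shared by Beta, Delta, and Eta — a synapomorphy uniting that clade.
Only Beta and Eta show the derived state 'yes' for Character 5, supporting them as a clade.
Character 6 (state 'yes') occurs in Alpha and Delta but conflicts with the nesting implied by the other characters — most parsimoniously interpreted as homoplasy.
Most parsimonious ingroup topology: (((Eta,Beta),Delta),(Zeta,Alpha)).
Beta and Eta share a more recent common ancestor with each other than either does with Zeta, so Zeta is the least closely related of the three.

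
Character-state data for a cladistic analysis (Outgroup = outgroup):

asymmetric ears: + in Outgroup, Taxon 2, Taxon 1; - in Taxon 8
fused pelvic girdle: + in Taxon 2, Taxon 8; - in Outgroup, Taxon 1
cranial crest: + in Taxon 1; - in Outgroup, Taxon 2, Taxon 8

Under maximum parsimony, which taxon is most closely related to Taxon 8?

Taxon 2

Character polarity is set by the outgroup: the derived state is whichever differs from the outgroup's state, so for asymmetric ears the derived state is '-', and for the remaining characters it is '+'.
asymmetric ears (derived state '-') is unique to Taxon 8 (autapomorphy; uninformative for grouping).
fused pelvic girdle: derived state '+' in Taxon 2 and Taxon 8 only — synapomorphy for {Taxon 2, Taxon 8}.
cranial crest (derived state '+') is unique to Taxon 1 (autapomorphy; uninformative for grouping).
Most parsimonious ingroup topology: ((Taxon 2,Taxon 8),Taxon 1).
Taxon 8 and Taxon 2 form a cherry on this tree, so they are sister taxa.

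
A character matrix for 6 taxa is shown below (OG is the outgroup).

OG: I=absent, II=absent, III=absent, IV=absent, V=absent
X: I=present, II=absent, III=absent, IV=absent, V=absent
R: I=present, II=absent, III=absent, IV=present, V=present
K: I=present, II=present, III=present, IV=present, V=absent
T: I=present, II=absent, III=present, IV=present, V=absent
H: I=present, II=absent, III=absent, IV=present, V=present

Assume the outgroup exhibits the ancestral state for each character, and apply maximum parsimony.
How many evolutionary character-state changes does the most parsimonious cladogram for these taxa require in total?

5

The outgroup has state 'absent' for every character, so 'present' is the derived state throughout.
All ingroup taxa share the derived state 'present' for I; it defines the ingroup but does not resolve relationships within it.
II: derived state 'present' in K only — an autapomorphy, so it tells us nothing about relationships among taxa.
Only K and T show the derived state 'present' for III, supporting them as a clade.
IV (derived state 'present') is shared by H, K, R, and T — a synapomorphy uniting that clade.
V: derived state 'present' in H and R only — synapomorphy for {H, R}.
Most parsimonious ingroup topology: (X,((R,H),(K,T))).
Changes per character on this tree: I: 1; II: 1; III: 1; IV: 1; V: 1.
Total = 5.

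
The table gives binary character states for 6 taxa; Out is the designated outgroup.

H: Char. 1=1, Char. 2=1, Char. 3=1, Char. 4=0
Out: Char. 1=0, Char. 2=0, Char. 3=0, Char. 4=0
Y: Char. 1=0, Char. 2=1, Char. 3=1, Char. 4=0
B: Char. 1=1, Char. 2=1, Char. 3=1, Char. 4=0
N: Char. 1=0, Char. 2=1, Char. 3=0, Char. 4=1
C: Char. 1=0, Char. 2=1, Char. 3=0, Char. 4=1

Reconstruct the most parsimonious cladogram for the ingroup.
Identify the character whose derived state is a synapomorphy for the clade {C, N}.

Char. 4

The outgroup has state '0' for every character, so '1' is the derived state throughout.
Char. 1: derived state '1' in B and H only — synapomorphy for {B, H}.
All ingroup taxa share the derived state '1' for Char. 2; it defines the ingroup but does not resolve relationships within it.
Only B, H, and Y show the derived state '1' for Char. 3, supporting them as a clade.
Char. 4: derived state '1' in C and N only — synapomorphy for {C, N}.
Most parsimonious ingroup topology: ((Y,(H,B)),(N,C)).
The clade {C, N} is supported by Char. 4: its derived state '1' occurs in exactly those taxa and in no other taxon (including the outgroup).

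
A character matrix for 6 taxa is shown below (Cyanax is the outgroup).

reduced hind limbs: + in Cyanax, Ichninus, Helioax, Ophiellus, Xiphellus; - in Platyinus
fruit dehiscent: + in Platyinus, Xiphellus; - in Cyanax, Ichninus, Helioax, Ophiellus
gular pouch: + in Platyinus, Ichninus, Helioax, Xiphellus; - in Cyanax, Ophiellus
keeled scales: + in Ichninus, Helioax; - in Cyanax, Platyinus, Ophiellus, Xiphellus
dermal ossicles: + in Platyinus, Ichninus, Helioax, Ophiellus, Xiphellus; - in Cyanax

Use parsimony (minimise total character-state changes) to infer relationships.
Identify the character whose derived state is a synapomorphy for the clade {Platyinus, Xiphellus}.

Character polarity is set by the outgroup: the derived state is whichever differs from the outgroup's state, so for reduced hind limbs the derived state is '-', and for the remaining characters it is '+'.
reduced hind limbs (derived state '-') is unique to Platyinus (autapomorphy; uninformative for grouping).
fruit dehiscent (derived state '+') is shared by Platyinus and Xiphellus — a synapomorphy uniting that clade.
gular pouch (derived state '+') is shared by Helioax, Ichninus, Platyinus, and Xiphellus — a synapomorphy uniting that clade.
keeled scales: derived state '+' in Helioax and Ichninus only — synapomorphy for {Helioax, Ichninus}.
dermal ossicles (derived state '+') is shared by all ingroup taxa — unites the whole ingroup.
Most parsimonious ingroup topology: (((Platyinus,Xiphellus),(Ichninus,Helioax)),Ophiellus).
The clade {Platyinus, Xiphellus} is supported by fruit dehiscent: its derived state '+' occurs in exactly those taxa and in no other taxon (including the outgroup).

fruit dehiscent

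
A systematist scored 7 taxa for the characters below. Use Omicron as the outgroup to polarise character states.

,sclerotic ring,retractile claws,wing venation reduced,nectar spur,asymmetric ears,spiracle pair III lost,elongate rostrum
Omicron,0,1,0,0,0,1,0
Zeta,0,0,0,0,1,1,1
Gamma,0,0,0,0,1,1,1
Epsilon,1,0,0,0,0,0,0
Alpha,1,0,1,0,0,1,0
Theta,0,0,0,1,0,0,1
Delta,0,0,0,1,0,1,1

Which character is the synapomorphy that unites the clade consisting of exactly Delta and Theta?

Character polarity is set by the outgroup: the derived state is whichever differs from the outgroup's state, so for retractile claws, spiracle pair III lost the derived state is '0', and for the remaining characters it is '1'.
sclerotic ring (derived state '1') is shared by Alpha and Epsilon — a synapomorphy uniting that clade.
All ingroup taxa share the derived state '0' for retractile claws; it defines the ingroup but does not resolve relationships within it.
wing venation reduced (derived state '1') is unique to Alpha (autapomorphy; uninformative for grouping).
nectar spur (derived state '1') is shared by Delta and Theta — a synapomorphy uniting that clade.
Only Gamma and Zeta show the derived state '1' for asymmetric ears, supporting them as a clade.
spiracle pair III lost groups Epsilon and Theta, which is incompatible with the clades supported by the remaining characters; treating it as convergent (homoplasy) costs fewer steps than any alternative tree.
elongate rostrum (derived state '1') is shared by Delta, Gamma, Theta, and Zeta — a synapomorphy uniting that clade.
Most parsimonious ingroup topology: (((Zeta,Gamma),(Theta,Delta)),(Epsilon,Alpha)).
The clade {Delta, Theta} is supported by nectar spur: its derived state '1' occurs in exactly those taxa and in no other taxon (including the outgroup).

nectar spur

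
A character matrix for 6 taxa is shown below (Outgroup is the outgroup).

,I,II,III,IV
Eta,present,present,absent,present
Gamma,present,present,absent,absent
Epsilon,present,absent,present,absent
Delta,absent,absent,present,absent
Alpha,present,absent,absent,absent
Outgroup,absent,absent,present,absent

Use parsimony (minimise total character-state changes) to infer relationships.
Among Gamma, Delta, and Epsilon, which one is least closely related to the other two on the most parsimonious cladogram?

Character polarity is set by the outgroup: the derived state is whichever differs from the outgroup's state, so for III the derived state is 'absent', and for the remaining characters it is 'present'.
I (derived state 'present') is shared by Alpha, Epsilon, Eta, and Gamma — a synapomorphy uniting that clade.
II: derived state 'present' in Eta and Gamma only — synapomorphy for {Eta, Gamma}.
III (derived state 'absent') is shared by Alpha, Eta, and Gamma — a synapomorphy uniting that clade.
IV (derived state 'present') is unique to Eta (autapomorphy; uninformative for grouping).
Most parsimonious ingroup topology: (((Alpha,(Eta,Gamma)),Epsilon),Delta).
Epsilon and Gamma share a more recent common ancestor with each other than either does with Delta, so Delta is the least closely related of the three.

Delta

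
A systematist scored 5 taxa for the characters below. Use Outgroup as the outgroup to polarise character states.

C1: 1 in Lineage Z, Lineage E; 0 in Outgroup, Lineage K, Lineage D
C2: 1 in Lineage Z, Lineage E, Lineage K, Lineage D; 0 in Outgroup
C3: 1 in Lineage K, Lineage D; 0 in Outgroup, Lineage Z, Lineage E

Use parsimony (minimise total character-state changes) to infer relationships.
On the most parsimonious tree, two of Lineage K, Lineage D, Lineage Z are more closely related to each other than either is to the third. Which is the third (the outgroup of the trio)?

Lineage Z

The outgroup has state '0' for every character, so '1' is the derived state throughout.
Only Lineage E and Lineage Z show the derived state '1' for C1, supporting them as a clade.
C2 (derived state '1') is shared by all ingroup taxa — unites the whole ingroup.
C3: derived state '1' in Lineage D and Lineage K only — synapomorphy for {Lineage D, Lineage K}.
Most parsimonious ingroup topology: ((Lineage Z,Lineage E),(Lineage K,Lineage D)).
Lineage D and Lineage K share a more recent common ancestor with each other than either does with Lineage Z, so Lineage Z is the least closely related of the three.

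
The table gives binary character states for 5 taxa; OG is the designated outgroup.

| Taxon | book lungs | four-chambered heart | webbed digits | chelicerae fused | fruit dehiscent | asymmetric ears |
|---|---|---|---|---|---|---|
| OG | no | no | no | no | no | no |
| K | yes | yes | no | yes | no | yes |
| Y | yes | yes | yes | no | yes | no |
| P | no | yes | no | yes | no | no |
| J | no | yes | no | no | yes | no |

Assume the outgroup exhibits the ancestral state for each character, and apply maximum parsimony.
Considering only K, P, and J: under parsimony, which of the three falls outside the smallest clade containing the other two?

The outgroup has state 'no' for every character, so 'yes' is the derived state throughout.
book lungs (state 'yes') occurs in K and Y but conflicts with the nesting implied by the other characters — most parsimoniously interpreted as homoplasy.
four-chambered heart (derived state 'yes') is shared by all ingroup taxa — unites the whole ingroup.
webbed digits (derived state 'yes') is unique to Y (autapomorphy; uninformative for grouping).
chelicerae fused (derived state 'yes') is shared by K and P — a synapomorphy uniting that clade.
fruit dehiscent (derived state 'yes') is shared by J and Y — a synapomorphy uniting that clade.
asymmetric ears: derived state 'yes' in K only — an autapomorphy, so it tells us nothing about relationships among taxa.
Most parsimonious ingroup topology: ((K,P),(Y,J)).
K and P share a more recent common ancestor with each other than either does with J, so J is the least closely related of the three.

J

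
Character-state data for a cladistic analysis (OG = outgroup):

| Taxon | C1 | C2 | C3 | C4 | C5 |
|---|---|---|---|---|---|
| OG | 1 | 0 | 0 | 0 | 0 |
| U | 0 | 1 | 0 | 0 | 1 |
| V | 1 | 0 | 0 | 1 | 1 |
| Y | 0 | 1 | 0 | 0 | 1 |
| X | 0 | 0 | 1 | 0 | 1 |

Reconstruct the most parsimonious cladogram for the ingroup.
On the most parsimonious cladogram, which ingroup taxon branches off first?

V

Character polarity is set by the outgroup: the derived state is whichever differs from the outgroup's state, so for C1 the derived state is '0', and for the remaining characters it is '1'.
C1: derived state '0' in U, X, and Y only — synapomorphy for {U, X, Y}.
Only U and Y show the derived state '1' for C2, supporting them as a clade.
C3 (derived state '1') is unique to X (autapomorphy; uninformative for grouping).
C4 (derived state '1') is unique to V (autapomorphy; uninformative for grouping).
All ingroup taxa share the derived state '1' for C5; it defines the ingroup but does not resolve relationships within it.
Most parsimonious ingroup topology: (((U,Y),X),V).
V is sister to the clade containing all other ingroup taxa, so it is the earliest-diverging (most basal) ingroup lineage.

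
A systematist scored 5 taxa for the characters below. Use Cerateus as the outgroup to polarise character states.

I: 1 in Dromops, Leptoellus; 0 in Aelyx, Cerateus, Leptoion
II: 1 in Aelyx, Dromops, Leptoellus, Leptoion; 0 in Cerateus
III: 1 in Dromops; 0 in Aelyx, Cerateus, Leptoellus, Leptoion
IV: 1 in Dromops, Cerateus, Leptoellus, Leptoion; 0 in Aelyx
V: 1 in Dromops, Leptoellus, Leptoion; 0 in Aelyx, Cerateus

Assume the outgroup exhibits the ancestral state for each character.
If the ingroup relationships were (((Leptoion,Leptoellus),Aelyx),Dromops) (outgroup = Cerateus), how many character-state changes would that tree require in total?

7

Map each character onto (((Leptoion,Leptoellus),Aelyx),Dromops) (rooted by Cerateus) and count the minimum state changes it requires (Fitch parsimony):
I: 2; II: 1; III: 1; IV: 1; V: 2.
Total tree length = 7.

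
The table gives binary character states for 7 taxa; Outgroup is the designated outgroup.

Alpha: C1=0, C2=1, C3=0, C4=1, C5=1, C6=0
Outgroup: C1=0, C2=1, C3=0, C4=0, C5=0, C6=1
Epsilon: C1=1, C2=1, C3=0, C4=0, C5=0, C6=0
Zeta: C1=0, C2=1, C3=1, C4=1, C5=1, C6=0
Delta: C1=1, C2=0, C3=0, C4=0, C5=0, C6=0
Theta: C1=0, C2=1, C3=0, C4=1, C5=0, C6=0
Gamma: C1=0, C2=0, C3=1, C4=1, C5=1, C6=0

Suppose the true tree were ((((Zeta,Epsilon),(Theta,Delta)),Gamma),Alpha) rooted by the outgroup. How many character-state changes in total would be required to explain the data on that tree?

13

Map each character onto ((((Zeta,Epsilon),(Theta,Delta)),Gamma),Alpha) (rooted by Outgroup) and count the minimum state changes it requires (Fitch parsimony):
C1: 2; C2: 2; C3: 2; C4: 3; C5: 3; C6: 1.
Total tree length = 13.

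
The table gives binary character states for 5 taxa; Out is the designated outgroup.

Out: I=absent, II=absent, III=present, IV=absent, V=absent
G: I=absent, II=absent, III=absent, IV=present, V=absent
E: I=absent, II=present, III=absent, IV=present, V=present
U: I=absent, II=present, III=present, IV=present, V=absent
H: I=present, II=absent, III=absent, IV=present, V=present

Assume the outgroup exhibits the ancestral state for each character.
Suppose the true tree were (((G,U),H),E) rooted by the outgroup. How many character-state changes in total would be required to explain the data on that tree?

Map each character onto (((G,U),H),E) (rooted by Out) and count the minimum state changes it requires (Fitch parsimony):
I: 1; II: 2; III: 2; IV: 1; V: 2.
Total tree length = 8.

8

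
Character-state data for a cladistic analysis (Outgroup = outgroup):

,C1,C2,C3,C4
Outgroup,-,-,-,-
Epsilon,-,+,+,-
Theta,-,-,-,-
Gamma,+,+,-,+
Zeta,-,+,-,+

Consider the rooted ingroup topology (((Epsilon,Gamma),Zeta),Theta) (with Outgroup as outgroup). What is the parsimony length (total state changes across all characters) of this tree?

5

Map each character onto (((Epsilon,Gamma),Zeta),Theta) (rooted by Outgroup) and count the minimum state changes it requires (Fitch parsimony):
C1: 1; C2: 1; C3: 1; C4: 2.
Total tree length = 5.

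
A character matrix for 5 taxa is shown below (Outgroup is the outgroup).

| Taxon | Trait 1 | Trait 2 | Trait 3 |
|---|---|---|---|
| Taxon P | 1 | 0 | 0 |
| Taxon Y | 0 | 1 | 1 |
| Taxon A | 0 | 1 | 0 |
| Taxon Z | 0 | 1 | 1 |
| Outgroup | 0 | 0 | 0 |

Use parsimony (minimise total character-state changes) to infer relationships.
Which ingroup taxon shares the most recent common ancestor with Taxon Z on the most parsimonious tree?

Taxon Y

The outgroup has state '0' for every character, so '1' is the derived state throughout.
Trait 1: derived state '1' in Taxon P only — an autapomorphy, so it tells us nothing about relationships among taxa.
Only Taxon A, Taxon Y, and Taxon Z show the derived state '1' for Trait 2, supporting them as a clade.
Trait 3 (derived state '1') is shared by Taxon Y and Taxon Z — a synapomorphy uniting that clade.
Most parsimonious ingroup topology: (((Taxon Y,Taxon Z),Taxon A),Taxon P).
Taxon Z and Taxon Y form a cherry on this tree, so they are sister taxa.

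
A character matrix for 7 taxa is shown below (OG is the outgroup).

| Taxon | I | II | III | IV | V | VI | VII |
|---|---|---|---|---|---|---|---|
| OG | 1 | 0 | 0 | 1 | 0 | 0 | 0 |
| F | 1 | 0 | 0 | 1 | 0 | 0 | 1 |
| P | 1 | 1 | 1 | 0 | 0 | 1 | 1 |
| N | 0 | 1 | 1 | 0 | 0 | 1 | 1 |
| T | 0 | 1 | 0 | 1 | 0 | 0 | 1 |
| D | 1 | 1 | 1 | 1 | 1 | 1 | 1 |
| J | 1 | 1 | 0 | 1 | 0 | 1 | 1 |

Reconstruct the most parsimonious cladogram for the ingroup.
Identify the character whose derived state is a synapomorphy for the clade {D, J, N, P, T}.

II

Character polarity is set by the outgroup: the derived state is whichever differs from the outgroup's state, so for I, IV the derived state is '0', and for the remaining characters it is '1'.
I groups N and T, which is incompatible with the clades supported by the remaining characters; treating it as convergent (homoplasy) costs fewer steps than any alternative tree.
Only D, J, N, P, and T show the derived state '1' for II, supporting them as a clade.
III (derived state '1') is shared by D, N, and P — a synapomorphy uniting that clade.
Only N and P show the derived state '0' for IV, supporting them as a clade.
V: derived state '1' in D only — an autapomorphy, so it tells us nothing about relationships among taxa.
Only D, J, N, and P show the derived state '1' for VI, supporting them as a clade.
All ingroup taxa share the derived state '1' for VII; it defines the ingroup but does not resolve relationships within it.
Most parsimonious ingroup topology: (F,((((P,N),D),J),T)).
The clade {D, J, N, P, T} is supported by II: its derived state '1' occurs in exactly those taxa and in no other taxon (including the outgroup).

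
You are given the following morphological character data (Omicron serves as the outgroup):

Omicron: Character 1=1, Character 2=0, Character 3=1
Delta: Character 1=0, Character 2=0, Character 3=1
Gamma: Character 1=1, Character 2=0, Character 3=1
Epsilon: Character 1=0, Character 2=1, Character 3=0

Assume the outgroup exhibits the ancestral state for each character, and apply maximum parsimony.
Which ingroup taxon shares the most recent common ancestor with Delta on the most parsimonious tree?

Epsilon

Character polarity is set by the outgroup: the derived state is whichever differs from the outgroup's state, so for Character 1, Character 3 the derived state is '0', and for the remaining characters it is '1'.
Only Delta and Epsilon show the derived state '0' for Character 1, supporting them as a clade.
Character 2 (derived state '1') is unique to Epsilon (autapomorphy; uninformative for grouping).
Character 3 (derived state '0') is unique to Epsilon (autapomorphy; uninformative for grouping).
Most parsimonious ingroup topology: ((Delta,Epsilon),Gamma).
Delta and Epsilon form a cherry on this tree, so they are sister taxa.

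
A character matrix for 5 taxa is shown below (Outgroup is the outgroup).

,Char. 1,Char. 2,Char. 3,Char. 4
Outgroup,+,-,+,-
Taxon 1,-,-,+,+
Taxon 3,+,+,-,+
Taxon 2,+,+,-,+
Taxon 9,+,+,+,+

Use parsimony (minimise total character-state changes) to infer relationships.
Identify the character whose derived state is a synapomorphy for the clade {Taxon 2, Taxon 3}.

Char. 3

Character polarity is set by the outgroup: the derived state is whichever differs from the outgroup's state, so for Char. 1, Char. 3 the derived state is '-', and for the remaining characters it is '+'.
Char. 1 (derived state '-') is unique to Taxon 1 (autapomorphy; uninformative for grouping).
Char. 2 (derived state '+') is shared by Taxon 2, Taxon 3, and Taxon 9 — a synapomorphy uniting that clade.
Only Taxon 2 and Taxon 3 show the derived state '-' for Char. 3, supporting them as a clade.
All ingroup taxa share the derived state '+' for Char. 4; it defines the ingroup but does not resolve relationships within it.
Most parsimonious ingroup topology: (Taxon 1,((Taxon 3,Taxon 2),Taxon 9)).
The clade {Taxon 2, Taxon 3} is supported by Char. 3: its derived state '-' occurs in exactly those taxa and in no other taxon (including the outgroup).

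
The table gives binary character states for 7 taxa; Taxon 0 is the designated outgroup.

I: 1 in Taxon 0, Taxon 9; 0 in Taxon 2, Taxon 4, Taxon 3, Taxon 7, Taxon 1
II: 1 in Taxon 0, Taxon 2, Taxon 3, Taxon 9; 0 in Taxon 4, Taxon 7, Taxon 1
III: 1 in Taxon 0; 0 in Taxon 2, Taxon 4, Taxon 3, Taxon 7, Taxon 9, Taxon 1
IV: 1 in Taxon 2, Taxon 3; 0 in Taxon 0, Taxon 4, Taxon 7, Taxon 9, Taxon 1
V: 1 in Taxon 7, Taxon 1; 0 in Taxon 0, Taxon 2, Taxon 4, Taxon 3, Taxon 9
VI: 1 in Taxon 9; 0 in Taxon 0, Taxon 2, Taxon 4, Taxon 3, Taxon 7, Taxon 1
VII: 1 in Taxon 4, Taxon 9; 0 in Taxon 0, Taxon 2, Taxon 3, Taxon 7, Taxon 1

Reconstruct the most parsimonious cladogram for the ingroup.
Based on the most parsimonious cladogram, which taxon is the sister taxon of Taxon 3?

Character polarity is set by the outgroup: the derived state is whichever differs from the outgroup's state, so for I, II, III the derived state is '0', and for the remaining characters it is '1'.
I: derived state '0' in Taxon 1, Taxon 2, Taxon 3, Taxon 4, and Taxon 7 only — synapomorphy for {Taxon 1, Taxon 2, Taxon 3, Taxon 4, Taxon 7}.
Only Taxon 1, Taxon 4, and Taxon 7 show the derived state '0' for II, supporting them as a clade.
III (derived state '0') is shared by all ingroup taxa — unites the whole ingroup.
IV (derived state '1') is shared by Taxon 2 and Taxon 3 — a synapomorphy uniting that clade.
Only Taxon 1 and Taxon 7 show the derived state '1' for V, supporting them as a clade.
VI (derived state '1') is unique to Taxon 9 (autapomorphy; uninformative for grouping).
VII (state '1') occurs in Taxon 4 and Taxon 9 but conflicts with the nesting implied by the other characters — most parsimoniously interpreted as homoplasy.
Most parsimonious ingroup topology: ((((Taxon 1,Taxon 7),Taxon 4),(Taxon 3,Taxon 2)),Taxon 9).
Taxon 3 and Taxon 2 form a cherry on this tree, so they are sister taxa.

Taxon 2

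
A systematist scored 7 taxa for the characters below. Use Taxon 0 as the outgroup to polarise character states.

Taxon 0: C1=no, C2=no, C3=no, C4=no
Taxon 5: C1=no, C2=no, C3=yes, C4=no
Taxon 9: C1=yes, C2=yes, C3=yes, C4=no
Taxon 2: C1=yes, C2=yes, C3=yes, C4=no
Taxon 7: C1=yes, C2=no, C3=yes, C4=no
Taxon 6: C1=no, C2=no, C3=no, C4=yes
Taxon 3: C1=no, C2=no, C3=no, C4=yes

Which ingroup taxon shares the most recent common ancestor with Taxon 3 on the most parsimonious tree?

The outgroup has state 'no' for every character, so 'yes' is the derived state throughout.
Only Taxon 2, Taxon 7, and Taxon 9 show the derived state 'yes' for C1, supporting them as a clade.
C2 (derived state 'yes') is shared by Taxon 2 and Taxon 9 — a synapomorphy uniting that clade.
C3 (derived state 'yes') is shared by Taxon 2, Taxon 5, Taxon 7, and Taxon 9 — a synapomorphy uniting that clade.
C4: derived state 'yes' in Taxon 3 and Taxon 6 only — synapomorphy for {Taxon 3, Taxon 6}.
Most parsimonious ingroup topology: ((Taxon 5,((Taxon 9,Taxon 2),Taxon 7)),(Taxon 6,Taxon 3)).
Taxon 3 and Taxon 6 form a cherry on this tree, so they are sister taxa.

Taxon 6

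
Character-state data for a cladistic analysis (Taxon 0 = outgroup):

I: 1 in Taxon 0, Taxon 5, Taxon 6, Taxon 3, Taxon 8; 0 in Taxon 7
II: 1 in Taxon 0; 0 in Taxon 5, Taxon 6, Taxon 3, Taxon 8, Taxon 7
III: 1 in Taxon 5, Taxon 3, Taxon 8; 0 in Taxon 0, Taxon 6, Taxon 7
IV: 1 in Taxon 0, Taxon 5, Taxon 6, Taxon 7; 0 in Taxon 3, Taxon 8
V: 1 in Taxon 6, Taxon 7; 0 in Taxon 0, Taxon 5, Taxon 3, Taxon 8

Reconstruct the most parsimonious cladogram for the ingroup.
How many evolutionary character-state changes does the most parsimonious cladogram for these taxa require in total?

5

Character polarity is set by the outgroup: the derived state is whichever differs from the outgroup's state, so for I, II, IV the derived state is '0', and for the remaining characters it is '1'.
I (derived state '0') is unique to Taxon 7 (autapomorphy; uninformative for grouping).
II (derived state '0') is shared by all ingroup taxa — unites the whole ingroup.
Only Taxon 3, Taxon 5, and Taxon 8 show the derived state '1' for III, supporting them as a clade.
Only Taxon 3 and Taxon 8 show the derived state '0' for IV, supporting them as a clade.
V: derived state '1' in Taxon 6 and Taxon 7 only — synapomorphy for {Taxon 6, Taxon 7}.
Most parsimonious ingroup topology: ((Taxon 5,(Taxon 3,Taxon 8)),(Taxon 6,Taxon 7)).
Changes per character on this tree: I: 1; II: 1; III: 1; IV: 1; V: 1.
Total = 5.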